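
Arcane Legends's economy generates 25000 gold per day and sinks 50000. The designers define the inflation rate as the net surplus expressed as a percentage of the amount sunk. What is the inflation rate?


Net gold = 25000 - 50000 = -25000
Inflation rate = net / sunk * 100 = -25000 / 50000 * 100
= -0.5 * 100
= -50.00%

-50.00%


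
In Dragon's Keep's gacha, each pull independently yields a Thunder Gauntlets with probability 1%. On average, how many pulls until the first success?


Expected pulls for a geometric distribution = 1/p = 100 / rate%
= 100 / 1
= 100.0

100.0 pulls


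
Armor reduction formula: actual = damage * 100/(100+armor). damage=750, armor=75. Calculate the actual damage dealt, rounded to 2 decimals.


actual = 750 * 100 / (100 + 75)
= 750 * 100 / 175
= 75000 / 175
= 428.57

428.57 damage


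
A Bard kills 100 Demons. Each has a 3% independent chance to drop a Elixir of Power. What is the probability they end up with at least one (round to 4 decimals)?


P(at least one) = 1 - P(none) = 1 - (1-p)^n
p = 3/100 = 0.03
1 - p = 0.97
(1 - p)^100 = 0.97^100 = 0.047553
P(at least one) = 1 - 0.047553 = 0.9524

0.9524


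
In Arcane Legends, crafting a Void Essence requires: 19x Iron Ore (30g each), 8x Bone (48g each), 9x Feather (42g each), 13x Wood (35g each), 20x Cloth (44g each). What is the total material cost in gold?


Cost breakdown:
  Iron Ore: 19 * 30 = 570
  Bone: 8 * 48 = 384
  Feather: 9 * 42 = 378
  Wood: 13 * 35 = 455
  Cloth: 20 * 44 = 880
Total = 570 + 384 + 378 + 455 + 880 = 2667

2667 gold


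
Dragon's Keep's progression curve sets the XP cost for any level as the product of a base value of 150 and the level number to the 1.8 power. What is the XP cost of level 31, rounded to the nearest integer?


XP = 150 * level^1.8
Substitute level = 31:
XP = 150 * 31^1.8
= 150 * 483.5608
= 72534

72534 XP


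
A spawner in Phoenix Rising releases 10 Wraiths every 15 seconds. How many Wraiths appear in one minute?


Spawns per minute = count * (60 / interval)
= 10 * (60 / 15)
= 10 * 4.0
= 40.0

40.0 per minute


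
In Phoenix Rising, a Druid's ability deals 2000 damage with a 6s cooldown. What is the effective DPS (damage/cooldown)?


DPS = damage / cooldown
= 2000 / 6
= 333.33

333.33 DPS


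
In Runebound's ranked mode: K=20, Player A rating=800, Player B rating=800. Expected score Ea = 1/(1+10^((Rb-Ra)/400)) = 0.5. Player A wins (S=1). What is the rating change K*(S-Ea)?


Elo update: delta = K * (S - Ea), where S = 1 (wins)
S - Ea = 1 - 0.5 = 0.5
Rating change = 20 * 0.5
= 10.00

10.00 rating points


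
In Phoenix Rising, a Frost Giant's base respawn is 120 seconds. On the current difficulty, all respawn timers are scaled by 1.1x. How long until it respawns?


Respawn time = base * multiplier
= 120 * 1.1
= 132.0 seconds

132.0 seconds


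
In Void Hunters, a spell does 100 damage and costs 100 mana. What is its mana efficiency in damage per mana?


Efficiency = damage / mana
= 100 / 100
= 1.00

1.00 dmg/mana


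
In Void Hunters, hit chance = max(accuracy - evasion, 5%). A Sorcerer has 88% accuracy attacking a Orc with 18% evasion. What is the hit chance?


accuracy - evasion = 88 - 18 = 70
Apply floor: max(70, 5) = 70
Hit chance = 70%

70%


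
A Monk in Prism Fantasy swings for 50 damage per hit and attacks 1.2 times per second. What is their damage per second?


DPS = damage * attack_speed
= 50 * 1.2
= 60.0

60.0 DPS


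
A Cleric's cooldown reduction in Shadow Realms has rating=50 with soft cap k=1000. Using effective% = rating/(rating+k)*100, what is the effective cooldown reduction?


effective% = rating / (rating + k) * 100
= 50 / (50 + 1000) * 100
= 50 / 1050 * 100
= 0.047619 * 100
= 4.76%

4.76%


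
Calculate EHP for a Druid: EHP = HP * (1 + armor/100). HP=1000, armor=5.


EHP = 1000 * (1 + 5/100)
= 1000 * (1 + 0.05)
= 1000 * 1.05
= 1050.0

1050.0 EHP


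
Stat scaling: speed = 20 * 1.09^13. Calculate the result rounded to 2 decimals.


value = base * growth^level
= 20 * 1.09^13
= 20 * 3.065805
= 61.32

61.32 speed


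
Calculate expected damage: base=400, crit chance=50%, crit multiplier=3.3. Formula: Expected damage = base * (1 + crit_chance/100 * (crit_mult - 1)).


E[dmg] = base * (1 + crit_chance * (crit_mult - 1))
cc as decimal = 50/100 = 0.5
cm - 1 = 3.3 - 1 = 2.3
Bonus factor = 0.5 * 2.3 = 1.15
Total multiplier = 1 + 1.15 = 2.15
Expected damage = 400 * 2.15 = 860.00

860.00 damage


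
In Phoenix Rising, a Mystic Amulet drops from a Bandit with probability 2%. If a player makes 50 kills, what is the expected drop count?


Expected drops = kills * (drop_rate / 100)
= 50 * (2 / 100)
= 50 * 0.02
= 1.0

1.0 drops


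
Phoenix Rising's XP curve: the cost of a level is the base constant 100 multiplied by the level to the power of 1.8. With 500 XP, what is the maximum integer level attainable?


XP = 100 * level^1.8, so level = (XP / 100)^(1/1.8)
= (500 / 100)^(1/1.8)
= 5.0^0.5556
= 2.4452
Floor: level = 2

level 2


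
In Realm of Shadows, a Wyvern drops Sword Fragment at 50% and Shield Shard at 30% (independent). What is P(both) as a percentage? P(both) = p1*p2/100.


For independent events, P(both) = P(A) * P(B)
= 50% * 30%
= 1500 / 100 %
= 15.0%

15.0%


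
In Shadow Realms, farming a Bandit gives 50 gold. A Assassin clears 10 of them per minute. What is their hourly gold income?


Gold per minute = 50 * 10 = 500
Gold per hour = 500 * 60 = 30000

30000 gold/hour


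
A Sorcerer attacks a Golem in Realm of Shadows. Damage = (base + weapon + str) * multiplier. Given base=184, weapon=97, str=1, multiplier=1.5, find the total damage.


Sum base + weapon + str = 184 + 97 + 1 = 282
Multiply by 1.5:
282 * 1.5 = 423.0

423.0 damage


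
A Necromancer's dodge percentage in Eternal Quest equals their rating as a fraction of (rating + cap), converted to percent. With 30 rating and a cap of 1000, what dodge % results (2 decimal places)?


dodge% = 30 / (30 + 1000) * 100
= 30 / 1030 * 100
= 0.029126 * 100
= 2.91%

2.91%


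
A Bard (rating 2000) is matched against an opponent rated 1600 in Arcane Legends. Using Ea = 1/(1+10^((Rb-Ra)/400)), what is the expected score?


Elo expected score: Ea = 1/(1 + 10^((Rb-Ra)/400))
Rb - Ra = 1600 - 2000 = -400
(Rb-Ra)/400 = -400/400 = -1.0
10^-1.0 = 0.1
Ea = 1/(1 + 0.1) = 1/1.1 = 0.9091

0.9091


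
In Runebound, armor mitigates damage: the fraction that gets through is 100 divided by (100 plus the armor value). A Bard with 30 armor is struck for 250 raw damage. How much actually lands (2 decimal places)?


actual = 250 * 100 / (100 + 30)
= 250 * 100 / 130
= 25000 / 130
= 192.31

192.31 damage


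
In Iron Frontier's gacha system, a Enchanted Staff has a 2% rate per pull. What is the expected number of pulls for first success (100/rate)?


Expected pulls for a geometric distribution = 1/p = 100 / rate%
= 100 / 2
= 50.0

50.0 pulls


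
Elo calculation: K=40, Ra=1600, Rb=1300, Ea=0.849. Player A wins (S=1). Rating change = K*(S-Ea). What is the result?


Elo update: delta = K * (S - Ea), where S = 1 (wins)
S - Ea = 1 - 0.849 = 0.151
Rating change = 40 * 0.151
= 6.04

6.04 rating points


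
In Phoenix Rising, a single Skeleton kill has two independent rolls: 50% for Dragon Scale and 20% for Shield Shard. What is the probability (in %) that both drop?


For independent events, P(both) = P(A) * P(B)
= 50% * 20%
= 1000 / 100 %
= 10.0%

10.0%


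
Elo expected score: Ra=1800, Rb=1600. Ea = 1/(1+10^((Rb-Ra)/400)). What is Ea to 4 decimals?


Elo expected score: Ea = 1/(1 + 10^((Rb-Ra)/400))
Rb - Ra = 1600 - 1800 = -200
(Rb-Ra)/400 = -200/400 = -0.5
10^-0.5 = 0.316228
Ea = 1/(1 + 0.316228) = 1/1.316228 = 0.7597

0.7597


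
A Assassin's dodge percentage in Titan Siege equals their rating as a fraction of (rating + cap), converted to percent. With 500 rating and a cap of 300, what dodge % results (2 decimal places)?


dodge% = 500 / (500 + 300) * 100
= 500 / 800 * 100
= 0.625 * 100
= 62.50%

62.50%


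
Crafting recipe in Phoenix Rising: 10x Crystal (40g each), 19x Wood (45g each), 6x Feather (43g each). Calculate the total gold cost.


Cost breakdown:
  Crystal: 10 * 40 = 400
  Wood: 19 * 45 = 855
  Feather: 6 * 43 = 258
Total = 400 + 855 + 258 = 1513

1513 gold


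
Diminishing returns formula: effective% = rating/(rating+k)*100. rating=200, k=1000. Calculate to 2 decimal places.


effective% = rating / (rating + k) * 100
= 200 / (200 + 1000) * 100
= 200 / 1200 * 100
= 0.166667 * 100
= 16.67%

16.67%


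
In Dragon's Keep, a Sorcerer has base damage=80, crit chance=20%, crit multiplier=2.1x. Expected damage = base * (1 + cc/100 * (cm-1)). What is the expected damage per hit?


E[dmg] = base * (1 + crit_chance * (crit_mult - 1))
cc as decimal = 20/100 = 0.2
cm - 1 = 2.1 - 1 = 1.1
Bonus factor = 0.2 * 1.1 = 0.22
Total multiplier = 1 + 0.22 = 1.22
Expected damage = 80 * 1.22 = 97.60

97.60 damage


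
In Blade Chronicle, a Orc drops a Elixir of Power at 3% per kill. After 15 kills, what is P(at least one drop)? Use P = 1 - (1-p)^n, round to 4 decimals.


P(at least one) = 1 - P(none) = 1 - (1-p)^n
p = 3/100 = 0.03
1 - p = 0.97
(1 - p)^15 = 0.97^15 = 0.633251
P(at least one) = 1 - 0.633251 = 0.3667

0.3667


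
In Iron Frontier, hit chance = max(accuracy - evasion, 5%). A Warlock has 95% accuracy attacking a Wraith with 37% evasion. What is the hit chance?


accuracy - evasion = 95 - 37 = 58
Apply floor: max(58, 5) = 58
Hit chance = 58%

58%


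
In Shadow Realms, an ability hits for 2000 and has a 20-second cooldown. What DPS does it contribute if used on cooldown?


DPS = damage / cooldown
= 2000 / 20
= 100.00

100.00 DPS


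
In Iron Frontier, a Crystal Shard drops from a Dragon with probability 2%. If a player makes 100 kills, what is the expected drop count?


Expected drops = kills * (drop_rate / 100)
= 100 * (2 / 100)
= 100 * 0.02
= 2.0

2.0 drops


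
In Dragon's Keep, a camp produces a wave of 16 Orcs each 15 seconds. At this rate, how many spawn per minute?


Spawns per minute = count * (60 / interval)
= 16 * (60 / 15)
= 16 * 4.0
= 64.0

64.0 per minute


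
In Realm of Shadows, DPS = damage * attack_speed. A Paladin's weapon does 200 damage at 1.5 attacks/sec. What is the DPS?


DPS = damage * attack_speed
= 200 * 1.5
= 300.0

300.0 DPS


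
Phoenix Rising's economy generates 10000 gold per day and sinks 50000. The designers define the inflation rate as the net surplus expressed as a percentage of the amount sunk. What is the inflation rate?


Net gold = 10000 - 50000 = -40000
Inflation rate = net / sunk * 100 = -40000 / 50000 * 100
= -0.8 * 100
= -80.00%

-80.00%


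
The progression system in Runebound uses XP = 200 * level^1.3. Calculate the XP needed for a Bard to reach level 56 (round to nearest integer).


XP = 200 * level^1.3
Substitute level = 56:
XP = 200 * 56^1.3
= 200 * 187.346
= 37469

37469 XP


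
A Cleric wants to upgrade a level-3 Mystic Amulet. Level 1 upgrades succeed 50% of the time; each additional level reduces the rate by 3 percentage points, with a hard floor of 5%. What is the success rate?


raw_rate = 50 - 3 * (3 - 1)
= 50 - 3 * 2
= 50 - 6
= 44
Apply floor: max(44, 5) = 44%

44%


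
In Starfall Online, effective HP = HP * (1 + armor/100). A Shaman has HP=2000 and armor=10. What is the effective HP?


EHP = 2000 * (1 + 10/100)
= 2000 * (1 + 0.1)
= 2000 * 1.1
= 2200.0

2200.0 EHP


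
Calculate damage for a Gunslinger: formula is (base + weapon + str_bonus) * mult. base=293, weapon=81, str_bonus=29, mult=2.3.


Sum base + weapon + str = 293 + 81 + 29 = 403
Multiply by 2.3:
403 * 2.3 = 926.9

926.9 damage


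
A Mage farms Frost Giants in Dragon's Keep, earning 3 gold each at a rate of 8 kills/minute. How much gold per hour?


Gold per minute = 3 * 8 = 24
Gold per hour = 24 * 60 = 1440

1440 gold/hour


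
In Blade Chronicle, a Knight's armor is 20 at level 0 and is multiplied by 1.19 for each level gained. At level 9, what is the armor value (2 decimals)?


value = base * growth^level
= 20 * 1.19^9
= 20 * 4.785449
= 95.71

95.71 armor


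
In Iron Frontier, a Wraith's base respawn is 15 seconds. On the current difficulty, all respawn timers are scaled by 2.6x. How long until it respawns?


Respawn time = base * multiplier
= 15 * 2.6
= 39.0 seconds

39.0 seconds


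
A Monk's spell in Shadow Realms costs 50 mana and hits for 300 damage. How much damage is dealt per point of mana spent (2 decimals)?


Efficiency = damage / mana
= 300 / 50
= 6.00

6.00 dmg/mana


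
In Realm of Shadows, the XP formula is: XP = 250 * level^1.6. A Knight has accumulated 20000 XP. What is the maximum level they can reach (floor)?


XP = 250 * level^1.6, so level = (XP / 250)^(1/1.6)
= (20000 / 250)^(1/1.6)
= 80.0^0.625
= 15.4679
Floor: level = 15

level 15


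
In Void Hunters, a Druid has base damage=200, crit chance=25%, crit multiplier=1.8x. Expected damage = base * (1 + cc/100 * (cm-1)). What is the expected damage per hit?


E[dmg] = base * (1 + crit_chance * (crit_mult - 1))
cc as decimal = 25/100 = 0.25
cm - 1 = 1.8 - 1 = 0.8
Bonus factor = 0.25 * 0.8 = 0.2
Total multiplier = 1 + 0.2 = 1.2
Expected damage = 200 * 1.2 = 240.00

240.00 damage


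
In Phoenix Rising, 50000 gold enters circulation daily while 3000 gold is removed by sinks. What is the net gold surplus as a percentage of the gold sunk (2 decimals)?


Net gold = 50000 - 3000 = 47000
Inflation rate = net / sunk * 100 = 47000 / 3000 * 100
= 15.666667 * 100
= 1566.67%

1566.67%


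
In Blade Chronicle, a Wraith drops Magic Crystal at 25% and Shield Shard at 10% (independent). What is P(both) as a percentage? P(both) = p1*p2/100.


For independent events, P(both) = P(A) * P(B)
= 25% * 10%
= 250 / 100 %
= 2.5%

2.5%


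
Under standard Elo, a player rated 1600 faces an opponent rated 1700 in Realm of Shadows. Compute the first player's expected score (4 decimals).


Elo expected score: Ea = 1/(1 + 10^((Rb-Ra)/400))
Rb - Ra = 1700 - 1600 = 100
(Rb-Ra)/400 = 100/400 = 0.25
10^0.25 = 1.778279
Ea = 1/(1 + 1.778279) = 1/2.778279 = 0.3599

0.3599


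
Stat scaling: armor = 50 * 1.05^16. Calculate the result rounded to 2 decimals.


value = base * growth^level
= 50 * 1.05^16
= 50 * 2.182875
= 109.14

109.14 armor


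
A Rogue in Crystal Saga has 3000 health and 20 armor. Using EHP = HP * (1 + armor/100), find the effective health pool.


EHP = 3000 * (1 + 20/100)
= 3000 * (1 + 0.2)
= 3000 * 1.2
= 3600.0

3600.0 EHP


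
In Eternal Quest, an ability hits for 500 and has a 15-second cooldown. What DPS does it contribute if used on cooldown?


DPS = damage / cooldown
= 500 / 15
= 33.33

33.33 DPS


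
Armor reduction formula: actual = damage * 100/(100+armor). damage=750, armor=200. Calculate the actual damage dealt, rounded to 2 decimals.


actual = 750 * 100 / (100 + 200)
= 750 * 100 / 300
= 75000 / 300
= 250.00

250.00 damage


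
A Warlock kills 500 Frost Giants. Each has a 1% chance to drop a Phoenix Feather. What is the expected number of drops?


Expected drops = kills * (drop_rate / 100)
= 500 * (1 / 100)
= 500 * 0.01
= 5.0

5.0 drops


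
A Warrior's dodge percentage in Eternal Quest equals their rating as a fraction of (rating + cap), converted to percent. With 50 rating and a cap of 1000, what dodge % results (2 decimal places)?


dodge% = 50 / (50 + 1000) * 100
= 50 / 1050 * 100
= 0.047619 * 100
= 4.76%

4.76%


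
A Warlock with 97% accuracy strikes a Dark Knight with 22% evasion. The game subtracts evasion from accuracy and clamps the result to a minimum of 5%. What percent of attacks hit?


accuracy - evasion = 97 - 22 = 75
Apply floor: max(75, 5) = 75
Hit chance = 75%

75%


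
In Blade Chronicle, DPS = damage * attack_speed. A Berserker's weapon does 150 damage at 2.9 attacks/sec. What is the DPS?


DPS = damage * attack_speed
= 150 * 2.9
= 435.0

435.0 DPS


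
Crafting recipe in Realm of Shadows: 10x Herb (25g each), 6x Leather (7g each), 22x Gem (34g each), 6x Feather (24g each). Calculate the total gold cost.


Cost breakdown:
  Herb: 10 * 25 = 250
  Leather: 6 * 7 = 42
  Gem: 22 * 34 = 748
  Feather: 6 * 24 = 144
Total = 250 + 42 + 748 + 144 = 1184

1184 gold


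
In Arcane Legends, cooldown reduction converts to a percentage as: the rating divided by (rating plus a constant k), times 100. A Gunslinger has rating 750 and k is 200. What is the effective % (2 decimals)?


effective% = rating / (rating + k) * 100
= 750 / (750 + 200) * 100
= 750 / 950 * 100
= 0.789474 * 100
= 78.95%

78.95%


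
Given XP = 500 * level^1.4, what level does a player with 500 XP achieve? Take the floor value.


XP = 500 * level^1.4, so level = (XP / 500)^(1/1.4)
= (500 / 500)^(1/1.4)
= 1.0^0.7143
= 1.0
Floor: level = 1

level 1


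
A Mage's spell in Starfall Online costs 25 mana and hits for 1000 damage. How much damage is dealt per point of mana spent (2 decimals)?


Efficiency = damage / mana
= 1000 / 25
= 40.00

40.00 dmg/mana


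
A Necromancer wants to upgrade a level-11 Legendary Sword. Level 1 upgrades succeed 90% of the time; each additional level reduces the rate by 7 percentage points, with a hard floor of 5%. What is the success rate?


raw_rate = 90 - 7 * (11 - 1)
= 90 - 7 * 10
= 90 - 70
= 20
Apply floor: max(20, 5) = 20%

20%


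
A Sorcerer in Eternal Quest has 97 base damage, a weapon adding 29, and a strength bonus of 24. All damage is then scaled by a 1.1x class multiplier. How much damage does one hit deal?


Sum base + weapon + str = 97 + 29 + 24 = 150
Multiply by 1.1:
150 * 1.1 = 165.0

165.0 damage


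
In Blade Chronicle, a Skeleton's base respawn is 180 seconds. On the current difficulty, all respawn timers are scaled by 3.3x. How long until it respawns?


Respawn time = base * multiplier
= 180 * 3.3
= 594.0 seconds

594.0 seconds


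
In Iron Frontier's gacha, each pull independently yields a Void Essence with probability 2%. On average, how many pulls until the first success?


Expected pulls for a geometric distribution = 1/p = 100 / rate%
= 100 / 2
= 50.0

50.0 pulls


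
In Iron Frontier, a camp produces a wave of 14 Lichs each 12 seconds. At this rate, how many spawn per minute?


Spawns per minute = count * (60 / interval)
= 14 * (60 / 12)
= 14 * 5.0
= 70.0

70.0 per minute


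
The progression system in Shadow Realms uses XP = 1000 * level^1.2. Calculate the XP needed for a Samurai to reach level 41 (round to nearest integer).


XP = 1000 * level^1.2
Substitute level = 41:
XP = 1000 * 41^1.2
= 1000 * 86.1669
= 86167

86167 XP


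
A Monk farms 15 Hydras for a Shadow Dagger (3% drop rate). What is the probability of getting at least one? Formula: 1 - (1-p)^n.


P(at least one) = 1 - P(none) = 1 - (1-p)^n
p = 3/100 = 0.03
1 - p = 0.97
(1 - p)^15 = 0.97^15 = 0.633251
P(at least one) = 1 - 0.633251 = 0.3667

0.3667


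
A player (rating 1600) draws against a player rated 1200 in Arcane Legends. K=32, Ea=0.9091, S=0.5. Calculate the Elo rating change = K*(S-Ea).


Elo update: delta = K * (S - Ea), where S = 0.5 (draws)
S - Ea = 0.5 - 0.9091 = -0.4091
Rating change = 32 * -0.4091
= -13.09

-13.09 rating points


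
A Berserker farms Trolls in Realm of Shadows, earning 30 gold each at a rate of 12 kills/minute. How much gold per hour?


Gold per minute = 30 * 12 = 360
Gold per hour = 360 * 60 = 21600

21600 gold/hour


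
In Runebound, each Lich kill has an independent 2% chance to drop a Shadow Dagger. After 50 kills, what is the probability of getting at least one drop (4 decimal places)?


P(at least one) = 1 - P(none) = 1 - (1-p)^n
p = 2/100 = 0.02
1 - p = 0.98
(1 - p)^50 = 0.98^50 = 0.364170
P(at least one) = 1 - 0.364170 = 0.6358

0.6358


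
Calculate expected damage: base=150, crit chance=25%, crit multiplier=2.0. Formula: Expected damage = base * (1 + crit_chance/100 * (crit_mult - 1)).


E[dmg] = base * (1 + crit_chance * (crit_mult - 1))
cc as decimal = 25/100 = 0.25
cm - 1 = 2.0 - 1 = 1.0
Bonus factor = 0.25 * 1.0 = 0.25
Total multiplier = 1 + 0.25 = 1.25
Expected damage = 150 * 1.25 = 187.50

187.50 damage


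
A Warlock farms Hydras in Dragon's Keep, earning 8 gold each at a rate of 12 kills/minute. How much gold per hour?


Gold per minute = 8 * 12 = 96
Gold per hour = 96 * 60 = 5760

5760 gold/hour


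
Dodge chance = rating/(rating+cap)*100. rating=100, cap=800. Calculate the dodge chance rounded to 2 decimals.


dodge% = 100 / (100 + 800) * 100
= 100 / 900 * 100
= 0.111111 * 100
= 11.11%

11.11%


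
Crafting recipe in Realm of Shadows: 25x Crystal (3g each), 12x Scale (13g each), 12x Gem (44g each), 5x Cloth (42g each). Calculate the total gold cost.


Cost breakdown:
  Crystal: 25 * 3 = 75
  Scale: 12 * 13 = 156
  Gem: 12 * 44 = 528
  Cloth: 5 * 42 = 210
Total = 75 + 156 + 528 + 210 = 969

969 gold


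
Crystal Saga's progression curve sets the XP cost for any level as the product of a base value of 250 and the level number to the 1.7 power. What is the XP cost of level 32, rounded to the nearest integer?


XP = 250 * level^1.7
Substitute level = 32:
XP = 250 * 32^1.7
= 250 * 362.0387
= 90510

90510 XP


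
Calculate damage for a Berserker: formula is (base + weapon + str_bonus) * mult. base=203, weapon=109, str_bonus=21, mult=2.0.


Sum base + weapon + str = 203 + 109 + 21 = 333
Multiply by 2.0:
333 * 2.0 = 666.0

666.0 damage


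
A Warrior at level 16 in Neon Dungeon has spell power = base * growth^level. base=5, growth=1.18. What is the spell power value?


value = base * growth^level
= 5 * 1.18^16
= 5 * 14.129023
= 70.65

70.65 spell power


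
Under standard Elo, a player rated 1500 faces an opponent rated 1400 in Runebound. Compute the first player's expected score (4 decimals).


Elo expected score: Ea = 1/(1 + 10^((Rb-Ra)/400))
Rb - Ra = 1400 - 1500 = -100
(Rb-Ra)/400 = -100/400 = -0.25
10^-0.25 = 0.562341
Ea = 1/(1 + 0.562341) = 1/1.562341 = 0.6401

0.6401


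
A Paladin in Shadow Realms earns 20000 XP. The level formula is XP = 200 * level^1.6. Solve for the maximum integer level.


XP = 200 * level^1.6, so level = (XP / 200)^(1/1.6)
= (20000 / 200)^(1/1.6)
= 100.0^0.625
= 17.7828
Floor: level = 17

level 17


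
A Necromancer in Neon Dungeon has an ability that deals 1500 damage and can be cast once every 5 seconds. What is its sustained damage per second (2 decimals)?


DPS = damage / cooldown
= 1500 / 5
= 300.00

300.00 DPS


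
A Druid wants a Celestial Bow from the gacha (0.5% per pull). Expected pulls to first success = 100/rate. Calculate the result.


Expected pulls for a geometric distribution = 1/p = 100 / rate%
= 100 / 0.5
= 200.0

200.0 pulls


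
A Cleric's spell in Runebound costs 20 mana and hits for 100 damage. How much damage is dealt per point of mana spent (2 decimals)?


Efficiency = damage / mana
= 100 / 20
= 5.00

5.00 dmg/mana


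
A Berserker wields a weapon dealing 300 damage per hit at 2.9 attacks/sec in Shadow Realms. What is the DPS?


DPS = damage * attack_speed
= 300 * 2.9
= 870.0

870.0 DPS


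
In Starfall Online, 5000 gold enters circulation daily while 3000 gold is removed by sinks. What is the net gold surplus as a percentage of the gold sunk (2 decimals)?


Net gold = 5000 - 3000 = 2000
Inflation rate = net / sunk * 100 = 2000 / 3000 * 100
= 0.666667 * 100
= 66.67%

66.67%


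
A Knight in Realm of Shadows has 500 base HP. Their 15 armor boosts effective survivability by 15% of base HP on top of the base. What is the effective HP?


EHP = 500 * (1 + 15/100)
= 500 * (1 + 0.15)
= 500 * 1.15
= 575.0

575.0 EHP


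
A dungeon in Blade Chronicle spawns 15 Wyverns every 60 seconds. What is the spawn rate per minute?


Spawns per minute = count * (60 / interval)
= 15 * (60 / 60)
= 15 * 1.0
= 15.0

15.0 per minute


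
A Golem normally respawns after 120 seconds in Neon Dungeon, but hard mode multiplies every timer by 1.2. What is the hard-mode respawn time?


Respawn time = base * multiplier
= 120 * 1.2
= 144.0 seconds

144.0 seconds


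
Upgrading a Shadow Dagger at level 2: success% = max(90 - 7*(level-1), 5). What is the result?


raw_rate = 90 - 7 * (2 - 1)
= 90 - 7 * 1
= 90 - 7
= 83
Apply floor: max(83, 5) = 83%

83%


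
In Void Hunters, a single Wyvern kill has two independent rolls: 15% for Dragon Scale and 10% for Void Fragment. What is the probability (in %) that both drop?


For independent events, P(both) = P(A) * P(B)
= 15% * 10%
= 150 / 100 %
= 1.5%

1.5%


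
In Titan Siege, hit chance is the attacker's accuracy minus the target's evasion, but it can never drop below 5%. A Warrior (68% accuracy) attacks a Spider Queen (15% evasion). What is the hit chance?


accuracy - evasion = 68 - 15 = 53
Apply floor: max(53, 5) = 53
Hit chance = 53%

53%


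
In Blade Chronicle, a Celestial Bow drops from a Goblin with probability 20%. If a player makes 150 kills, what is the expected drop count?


Expected drops = kills * (drop_rate / 100)
= 150 * (20 / 100)
= 150 * 0.2
= 30.0

30.0 drops


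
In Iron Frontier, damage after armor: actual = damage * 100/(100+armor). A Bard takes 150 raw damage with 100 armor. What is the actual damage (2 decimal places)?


actual = 150 * 100 / (100 + 100)
= 150 * 100 / 200
= 15000 / 200
= 75.00

75.00 damage


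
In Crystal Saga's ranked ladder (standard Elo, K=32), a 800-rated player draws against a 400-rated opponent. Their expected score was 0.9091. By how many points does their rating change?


Elo update: delta = K * (S - Ea), where S = 0.5 (draws)
S - Ea = 0.5 - 0.9091 = -0.4091
Rating change = 32 * -0.4091
= -13.09

-13.09 rating points


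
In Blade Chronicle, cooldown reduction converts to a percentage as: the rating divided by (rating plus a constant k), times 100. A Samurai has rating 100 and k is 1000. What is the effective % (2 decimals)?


effective% = rating / (rating + k) * 100
= 100 / (100 + 1000) * 100
= 100 / 1100 * 100
= 0.090909 * 100
= 9.09%

9.09%


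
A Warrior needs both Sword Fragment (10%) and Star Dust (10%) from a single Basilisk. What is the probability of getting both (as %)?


For independent events, P(both) = P(A) * P(B)
= 10% * 10%
= 100 / 100 %
= 1.0%

1.0%


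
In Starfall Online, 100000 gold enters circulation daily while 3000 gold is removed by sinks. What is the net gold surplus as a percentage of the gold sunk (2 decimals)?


Net gold = 100000 - 3000 = 97000
Inflation rate = net / sunk * 100 = 97000 / 3000 * 100
= 32.333333 * 100
= 3233.33%

3233.33%


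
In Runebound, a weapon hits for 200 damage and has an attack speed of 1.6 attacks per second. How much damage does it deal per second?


DPS = damage * attack_speed
= 200 * 1.6
= 320.0

320.0 DPS


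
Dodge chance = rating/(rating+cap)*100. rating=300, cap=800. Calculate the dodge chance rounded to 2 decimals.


dodge% = 300 / (300 + 800) * 100
= 300 / 1100 * 100
= 0.272727 * 100
= 27.27%

27.27%


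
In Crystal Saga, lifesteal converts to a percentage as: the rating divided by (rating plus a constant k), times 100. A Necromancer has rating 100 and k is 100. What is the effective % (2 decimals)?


effective% = rating / (rating + k) * 100
= 100 / (100 + 100) * 100
= 100 / 200 * 100
= 0.5 * 100
= 50.00%

50.00%


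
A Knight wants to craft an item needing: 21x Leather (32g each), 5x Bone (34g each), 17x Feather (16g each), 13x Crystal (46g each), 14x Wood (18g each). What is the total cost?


Cost breakdown:
  Leather: 21 * 32 = 672
  Bone: 5 * 34 = 170
  Feather: 17 * 16 = 272
  Crystal: 13 * 46 = 598
  Wood: 14 * 18 = 252
Total = 672 + 170 + 272 + 598 + 252 = 1964

1964 gold


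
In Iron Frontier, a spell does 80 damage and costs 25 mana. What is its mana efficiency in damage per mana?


Efficiency = damage / mana
= 80 / 25
= 3.20

3.20 dmg/mana


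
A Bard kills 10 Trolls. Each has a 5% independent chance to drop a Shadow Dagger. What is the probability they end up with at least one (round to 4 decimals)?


P(at least one) = 1 - P(none) = 1 - (1-p)^n
p = 5/100 = 0.05
1 - p = 0.95
(1 - p)^10 = 0.95^10 = 0.598737
P(at least one) = 1 - 0.598737 = 0.4013

0.4013


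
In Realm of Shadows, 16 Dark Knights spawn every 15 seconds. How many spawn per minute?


Spawns per minute = count * (60 / interval)
= 16 * (60 / 15)
= 16 * 4.0
= 64.0

64.0 per minute


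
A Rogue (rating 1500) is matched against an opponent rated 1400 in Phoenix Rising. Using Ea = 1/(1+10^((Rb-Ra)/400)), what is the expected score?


Elo expected score: Ea = 1/(1 + 10^((Rb-Ra)/400))
Rb - Ra = 1400 - 1500 = -100
(Rb-Ra)/400 = -100/400 = -0.25
10^-0.25 = 0.562341
Ea = 1/(1 + 0.562341) = 1/1.562341 = 0.6401

0.6401


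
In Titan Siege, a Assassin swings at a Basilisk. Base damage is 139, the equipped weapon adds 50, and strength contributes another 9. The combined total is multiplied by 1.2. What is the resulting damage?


Sum base + weapon + str = 139 + 50 + 9 = 198
Multiply by 1.2:
198 * 1.2 = 237.6

237.6 damage


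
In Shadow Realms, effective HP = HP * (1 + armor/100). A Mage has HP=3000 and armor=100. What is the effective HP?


EHP = 3000 * (1 + 100/100)
= 3000 * (1 + 1.0)
= 3000 * 2.0
= 6000.0

6000.0 EHP


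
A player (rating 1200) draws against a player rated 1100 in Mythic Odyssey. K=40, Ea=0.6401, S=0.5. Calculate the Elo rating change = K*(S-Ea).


Elo update: delta = K * (S - Ea), where S = 0.5 (draws)
S - Ea = 0.5 - 0.6401 = -0.1401
Rating change = 40 * -0.1401
= -5.60

-5.60 rating points


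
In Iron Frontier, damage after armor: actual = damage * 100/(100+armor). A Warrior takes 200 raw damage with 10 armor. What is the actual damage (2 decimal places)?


actual = 200 * 100 / (100 + 10)
= 200 * 100 / 110
= 20000 / 110
= 181.82

181.82 damage


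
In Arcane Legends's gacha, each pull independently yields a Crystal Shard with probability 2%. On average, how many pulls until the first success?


Expected pulls for a geometric distribution = 1/p = 100 / rate%
= 100 / 2
= 50.0

50.0 pulls


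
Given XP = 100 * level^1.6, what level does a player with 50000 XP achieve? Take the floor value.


XP = 100 * level^1.6, so level = (XP / 100)^(1/1.6)
= (50000 / 100)^(1/1.6)
= 500.0^0.625
= 48.6246
Floor: level = 48

level 48


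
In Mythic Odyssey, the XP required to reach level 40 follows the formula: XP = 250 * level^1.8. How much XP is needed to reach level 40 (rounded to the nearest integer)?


XP = 250 * level^1.8
Substitute level = 40:
XP = 250 * 40^1.8
= 250 * 765.0819998
= 191270

191270 XP


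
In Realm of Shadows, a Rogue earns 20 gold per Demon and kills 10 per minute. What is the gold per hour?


Gold per minute = 20 * 10 = 200
Gold per hour = 200 * 60 = 12000

12000 gold/hour


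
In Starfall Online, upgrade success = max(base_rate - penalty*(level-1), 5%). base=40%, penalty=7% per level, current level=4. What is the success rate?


raw_rate = 40 - 7 * (4 - 1)
= 40 - 7 * 3
= 40 - 21
= 19
Apply floor: max(19, 5) = 19%

19%


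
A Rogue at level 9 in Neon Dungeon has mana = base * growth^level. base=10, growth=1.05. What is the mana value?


value = base * growth^level
= 10 * 1.05^9
= 10 * 1.551328
= 15.51

15.51 mana


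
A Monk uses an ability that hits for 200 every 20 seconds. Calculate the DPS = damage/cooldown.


DPS = damage / cooldown
= 200 / 20
= 10.00

10.00 DPS


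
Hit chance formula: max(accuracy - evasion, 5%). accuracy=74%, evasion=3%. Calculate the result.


accuracy - evasion = 74 - 3 = 71
Apply floor: max(71, 5) = 71
Hit chance = 71%

71%


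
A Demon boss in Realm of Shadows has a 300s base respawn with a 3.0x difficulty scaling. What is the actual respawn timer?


Respawn time = base * multiplier
= 300 * 3.0
= 900.0 seconds

900.0 seconds


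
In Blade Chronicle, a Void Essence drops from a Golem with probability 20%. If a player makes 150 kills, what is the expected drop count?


Expected drops = kills * (drop_rate / 100)
= 150 * (20 / 100)
= 150 * 0.2
= 30.0

30.0 drops


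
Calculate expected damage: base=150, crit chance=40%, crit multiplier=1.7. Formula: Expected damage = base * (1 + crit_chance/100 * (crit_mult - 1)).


E[dmg] = base * (1 + crit_chance * (crit_mult - 1))
cc as decimal = 40/100 = 0.4
cm - 1 = 1.7 - 1 = 0.7
Bonus factor = 0.4 * 0.7 = 0.28
Total multiplier = 1 + 0.28 = 1.28
Expected damage = 150 * 1.28 = 192.00

192.00 damage


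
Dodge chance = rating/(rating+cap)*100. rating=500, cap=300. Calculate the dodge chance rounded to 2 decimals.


dodge% = 500 / (500 + 300) * 100
= 500 / 800 * 100
= 0.625 * 100
= 62.50%

62.50%


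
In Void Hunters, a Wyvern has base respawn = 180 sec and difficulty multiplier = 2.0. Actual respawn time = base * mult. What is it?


Respawn time = base * multiplier
= 180 * 2.0
= 360.0 seconds

360.0 seconds


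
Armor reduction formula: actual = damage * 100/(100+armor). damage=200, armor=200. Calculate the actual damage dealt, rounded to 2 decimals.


actual = 200 * 100 / (100 + 200)
= 200 * 100 / 300
= 20000 / 300
= 66.67

66.67 damage


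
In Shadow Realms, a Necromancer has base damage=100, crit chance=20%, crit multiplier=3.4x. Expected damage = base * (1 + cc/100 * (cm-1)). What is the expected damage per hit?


E[dmg] = base * (1 + crit_chance * (crit_mult - 1))
cc as decimal = 20/100 = 0.2
cm - 1 = 3.4 - 1 = 2.4
Bonus factor = 0.2 * 2.4 = 0.48
Total multiplier = 1 + 0.48 = 1.48
Expected damage = 100 * 1.48 = 148.00

148.00 damage


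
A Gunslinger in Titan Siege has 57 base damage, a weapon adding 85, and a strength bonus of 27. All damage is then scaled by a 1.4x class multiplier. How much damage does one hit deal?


Sum base + weapon + str = 57 + 85 + 27 = 169
Multiply by 1.4:
169 * 1.4 = 236.6

236.6 damage


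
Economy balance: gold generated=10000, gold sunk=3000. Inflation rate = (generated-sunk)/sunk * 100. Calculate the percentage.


Net gold = 10000 - 3000 = 7000
Inflation rate = net / sunk * 100 = 7000 / 3000 * 100
= 2.333333 * 100
= 233.33%

233.33%


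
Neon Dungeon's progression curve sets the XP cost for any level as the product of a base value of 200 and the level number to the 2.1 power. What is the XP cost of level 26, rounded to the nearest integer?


XP = 200 * level^2.1
Substitute level = 26:
XP = 200 * 26^2.1
= 200 * 936.3625
= 187273

187273 XP


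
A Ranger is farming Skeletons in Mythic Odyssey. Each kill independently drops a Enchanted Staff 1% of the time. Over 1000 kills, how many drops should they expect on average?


Expected drops = kills * (drop_rate / 100)
= 1000 * (1 / 100)
= 1000 * 0.01
= 10.0

10.0 drops


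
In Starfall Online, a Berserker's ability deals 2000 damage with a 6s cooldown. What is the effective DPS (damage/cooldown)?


DPS = damage / cooldown
= 2000 / 6
= 333.33

333.33 DPS


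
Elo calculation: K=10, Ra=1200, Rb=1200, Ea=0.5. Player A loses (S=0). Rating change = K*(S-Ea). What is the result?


Elo update: delta = K * (S - Ea), where S = 0 (loses)
S - Ea = 0 - 0.5 = -0.5
Rating change = 10 * -0.5
= -5.00

-5.00 rating points


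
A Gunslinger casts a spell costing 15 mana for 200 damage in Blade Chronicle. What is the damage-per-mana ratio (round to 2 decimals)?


Efficiency = damage / mana
= 200 / 15
= 13.33

13.33 dmg/mana


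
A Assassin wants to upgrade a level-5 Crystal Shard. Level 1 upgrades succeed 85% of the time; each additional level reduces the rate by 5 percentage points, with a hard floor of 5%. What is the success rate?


raw_rate = 85 - 5 * (5 - 1)
= 85 - 5 * 4
= 85 - 20
= 65
Apply floor: max(65, 5) = 65%

65%


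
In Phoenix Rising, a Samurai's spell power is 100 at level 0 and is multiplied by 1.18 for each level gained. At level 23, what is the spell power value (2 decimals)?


value = base * growth^level
= 100 * 1.18^23
= 100 * 45.007632
= 4500.76

4500.76 spell power


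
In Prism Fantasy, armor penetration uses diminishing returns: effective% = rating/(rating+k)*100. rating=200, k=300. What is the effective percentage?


effective% = rating / (rating + k) * 100
= 200 / (200 + 300) * 100
= 200 / 500 * 100
= 0.4 * 100
= 40.00%

40.00%


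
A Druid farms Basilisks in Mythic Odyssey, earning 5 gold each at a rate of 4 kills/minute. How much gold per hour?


Gold per minute = 5 * 4 = 20
Gold per hour = 20 * 60 = 1200

1200 gold/hour


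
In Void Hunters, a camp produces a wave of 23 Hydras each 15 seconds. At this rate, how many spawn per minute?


Spawns per minute = count * (60 / interval)
= 23 * (60 / 15)
= 23 * 4.0
= 92.0

92.0 per minute


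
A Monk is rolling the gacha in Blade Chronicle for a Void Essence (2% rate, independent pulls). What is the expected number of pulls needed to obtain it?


Expected pulls for a geometric distribution = 1/p = 100 / rate%
= 100 / 2
= 50.0

50.0 pulls


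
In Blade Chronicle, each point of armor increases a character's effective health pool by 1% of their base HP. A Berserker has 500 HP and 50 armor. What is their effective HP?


EHP = 500 * (1 + 50/100)
= 500 * (1 + 0.5)
= 500 * 1.5
= 750.0

750.0 EHP


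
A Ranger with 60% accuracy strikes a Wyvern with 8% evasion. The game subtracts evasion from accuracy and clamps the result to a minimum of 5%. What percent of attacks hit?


accuracy - evasion = 60 - 8 = 52
Apply floor: max(52, 5) = 52
Hit chance = 52%

52%


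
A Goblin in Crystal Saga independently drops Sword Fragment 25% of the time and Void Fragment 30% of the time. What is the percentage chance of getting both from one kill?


For independent events, P(both) = P(A) * P(B)
= 25% * 30%
= 750 / 100 %
= 7.5%

7.5%


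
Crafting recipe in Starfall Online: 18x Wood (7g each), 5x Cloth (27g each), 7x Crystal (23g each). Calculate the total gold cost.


Cost breakdown:
  Wood: 18 * 7 = 126
  Cloth: 5 * 27 = 135
  Crystal: 7 * 23 = 161
Total = 126 + 135 + 161 = 422

422 gold


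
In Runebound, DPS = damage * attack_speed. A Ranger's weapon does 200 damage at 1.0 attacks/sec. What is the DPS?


DPS = damage * attack_speed
= 200 * 1.0
= 200.0

200.0 DPS


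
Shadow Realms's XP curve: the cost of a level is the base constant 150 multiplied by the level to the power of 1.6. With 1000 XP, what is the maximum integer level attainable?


XP = 150 * level^1.6, so level = (XP / 150)^(1/1.6)
= (1000 / 150)^(1/1.6)
= 6.6667^0.625
= 3.273
Floor: level = 3

level 3


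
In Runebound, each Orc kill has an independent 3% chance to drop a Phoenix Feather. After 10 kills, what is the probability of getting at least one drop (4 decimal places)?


P(at least one) = 1 - P(none) = 1 - (1-p)^n
p = 3/100 = 0.03
1 - p = 0.97
(1 - p)^10 = 0.97^10 = 0.737424
P(at least one) = 1 - 0.737424 = 0.2626

0.2626


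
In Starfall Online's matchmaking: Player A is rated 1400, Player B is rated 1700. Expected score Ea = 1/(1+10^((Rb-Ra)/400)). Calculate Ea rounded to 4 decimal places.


Elo expected score: Ea = 1/(1 + 10^((Rb-Ra)/400))
Rb - Ra = 1700 - 1400 = 300
(Rb-Ra)/400 = 300/400 = 0.75
10^0.75 = 5.623413
Ea = 1/(1 + 5.623413) = 1/6.623413 = 0.1510

0.1510


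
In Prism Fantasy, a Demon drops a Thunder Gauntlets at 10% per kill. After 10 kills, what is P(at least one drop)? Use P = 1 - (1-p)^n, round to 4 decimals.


P(at least one) = 1 - P(none) = 1 - (1-p)^n
p = 10/100 = 0.1
1 - p = 0.9
(1 - p)^10 = 0.9^10 = 0.348678
P(at least one) = 1 - 0.348678 = 0.6513

0.6513


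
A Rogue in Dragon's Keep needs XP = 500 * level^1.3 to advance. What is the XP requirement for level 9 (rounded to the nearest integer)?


XP = 500 * level^1.3
Substitute level = 9:
XP = 500 * 9^1.3
= 500 * 17.3986
= 8699

8699 XP
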